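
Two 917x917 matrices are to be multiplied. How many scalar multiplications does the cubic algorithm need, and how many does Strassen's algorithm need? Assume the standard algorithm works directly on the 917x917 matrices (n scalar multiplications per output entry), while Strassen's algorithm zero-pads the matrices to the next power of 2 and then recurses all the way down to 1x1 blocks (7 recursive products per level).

Matrix multiplication for 917x917 matrices:

Strassen's algorithm requires power-of-2 dimensions. Pad 917x917 to 1024x1024 (next power of 2).

Standard algorithm: 917^3 = 771095213 multiplications
Strassen's algorithm: 7^(log2(1024)) = 7^10 = 282475249 multiplications
Savings: 771095213 - 282475249 = 488619964 multiplications

Standard: 771095213 multiplications (917^3). Strassen: 282475249 multiplications (7^10, after padding to 1024x1024). Strassen reduces 8 recursive multiplications to 7 at each level.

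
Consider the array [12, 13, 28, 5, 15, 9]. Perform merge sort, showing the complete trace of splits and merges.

Merge sort trace:

Split: [12, 13, 28, 5, 15, 9] -> [12, 13, 28] and [5, 15, 9]
  Split: [12, 13, 28] -> [12] and [13, 28]
    Split: [13, 28] -> [13] and [28]
    Merge: [13] + [28] -> [13, 28]
  Merge: [12] + [13, 28] -> [12, 13, 28]
  Split: [5, 15, 9] -> [5] and [15, 9]
    Split: [15, 9] -> [15] and [9]
    Merge: [15] + [9] -> [9, 15]
  Merge: [5] + [9, 15] -> [5, 9, 15]
Merge: [12, 13, 28] + [5, 9, 15] -> [5, 9, 12, 13, 15, 28]

Final sorted array: [5, 9, 12, 13, 15, 28]

The merge sort proceeds by recursively splitting the array and merging sorted halves.
After all merges, the sorted array is [5, 9, 12, 13, 15, 28].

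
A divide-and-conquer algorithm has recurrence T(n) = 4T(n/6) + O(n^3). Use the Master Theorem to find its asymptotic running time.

Master Theorem for T(n) = 4T(n/6) + O(n^3):

a = 4, b = 6, c = 3
log_b(a) = log_6(4) = 0.7737

Case 3: c = 3 > log_6(4) = 0.7737
T(n) = O(n^3) = O(n^3)

For T(n) = 4T(n/6) + O(n^3): log_6(4) = 0.7737. This is Case 3 of the Master Theorem (c > log_b(a), work dominated by root), giving O(n^3).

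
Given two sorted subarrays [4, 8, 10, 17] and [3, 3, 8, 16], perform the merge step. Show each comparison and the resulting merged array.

Merging process:

Compare 4 vs 3: take 3 from right. Merged: [3]
Compare 4 vs 3: take 3 from right. Merged: [3, 3]
Compare 4 vs 8: take 4 from left. Merged: [3, 3, 4]
Compare 8 vs 8: take 8 from left. Merged: [3, 3, 4, 8]
Compare 10 vs 8: take 8 from right. Merged: [3, 3, 4, 8, 8]
Compare 10 vs 16: take 10 from left. Merged: [3, 3, 4, 8, 8, 10]
Compare 17 vs 16: take 16 from right. Merged: [3, 3, 4, 8, 8, 10, 16]
Append remaining from left: [17]. Merged: [3, 3, 4, 8, 8, 10, 16, 17]

Final merged array: [3, 3, 4, 8, 8, 10, 16, 17]
Total comparisons: 7

The merged array is [3, 3, 4, 8, 8, 10, 16, 17], requiring 7 comparisons. The merge step runs in O(n) time where n is the total number of elements.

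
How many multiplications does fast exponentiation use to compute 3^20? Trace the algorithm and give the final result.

Computing 3^20 by squaring (build up from 3^1; each line after the first costs one multiplication):

3^1 = 3
3^2 = (3^1)^2 = 3^2 = 9
3^4 = (3^2)^2 = 9^2 = 81
3^5 = 3 * 3^4 = 3 * 81 = 243
3^10 = (3^5)^2 = 243^2 = 59049
3^20 = (3^10)^2 = 59049^2 = 3486784401

Result: 3486784401
Multiplications needed: 5 (5 lines after 3^1)

3^20 = 3486784401. Using exponentiation by squaring, this requires 5 multiplications. The key idea: if the exponent is even, square the half-power; if odd, multiply by the base once.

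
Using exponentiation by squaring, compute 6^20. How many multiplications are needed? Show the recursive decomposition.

Computing 6^20 by squaring (build up from 6^1; each line after the first costs one multiplication):

6^1 = 6
6^2 = (6^1)^2 = 6^2 = 36
6^4 = (6^2)^2 = 36^2 = 1296
6^5 = 6 * 6^4 = 6 * 1296 = 7776
6^10 = (6^5)^2 = 7776^2 = 60466176
6^20 = (6^10)^2 = 60466176^2 = 3656158440062976

Result: 3656158440062976
Multiplications needed: 5 (5 lines after 6^1)

6^20 = 3656158440062976. Using exponentiation by squaring, this requires 5 multiplications. The key idea: if the exponent is even, square the half-power; if odd, multiply by the base once.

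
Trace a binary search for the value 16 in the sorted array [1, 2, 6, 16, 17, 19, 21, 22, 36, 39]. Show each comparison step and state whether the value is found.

Binary search for 16 in [1, 2, 6, 16, 17, 19, 21, 22, 36, 39]:

lo=0, hi=9, mid=4, arr[mid]=17 -> 17 > 16, search left half
lo=0, hi=3, mid=1, arr[mid]=2 -> 2 < 16, search right half
lo=2, hi=3, mid=2, arr[mid]=6 -> 6 < 16, search right half
lo=3, hi=3, mid=3, arr[mid]=16 -> Found target at index 3!

Binary search finds 16 at index 3 after 4 comparisons. The search repeatedly halves the search space by comparing with the middle element.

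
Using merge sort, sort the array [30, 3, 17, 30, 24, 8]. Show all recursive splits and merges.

Merge sort trace:

Split: [30, 3, 17, 30, 24, 8] -> [30, 3, 17] and [30, 24, 8]
  Split: [30, 3, 17] -> [30] and [3, 17]
    Split: [3, 17] -> [3] and [17]
    Merge: [3] + [17] -> [3, 17]
  Merge: [30] + [3, 17] -> [3, 17, 30]
  Split: [30, 24, 8] -> [30] and [24, 8]
    Split: [24, 8] -> [24] and [8]
    Merge: [24] + [8] -> [8, 24]
  Merge: [30] + [8, 24] -> [8, 24, 30]
Merge: [3, 17, 30] + [8, 24, 30] -> [3, 8, 17, 24, 30, 30]

Final sorted array: [3, 8, 17, 24, 30, 30]

The merge sort proceeds by recursively splitting the array and merging sorted halves.
After all merges, the sorted array is [3, 8, 17, 24, 30, 30].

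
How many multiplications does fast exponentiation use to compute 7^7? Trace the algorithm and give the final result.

Computing 7^7 by squaring (build up from 7^1; each line after the first costs one multiplication):

7^1 = 7
7^2 = (7^1)^2 = 7^2 = 49
7^3 = 7 * 7^2 = 7 * 49 = 343
7^6 = (7^3)^2 = 343^2 = 117649
7^7 = 7 * 7^6 = 7 * 117649 = 823543

Result: 823543
Multiplications needed: 4 (4 lines after 7^1)

7^7 = 823543. Using exponentiation by squaring, this requires 4 multiplications. The key idea: if the exponent is even, square the half-power; if odd, multiply by the base once.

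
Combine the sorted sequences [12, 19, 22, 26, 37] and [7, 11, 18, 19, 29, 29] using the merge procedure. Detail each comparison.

Merging process:

Compare 12 vs 7: take 7 from right. Merged: [7]
Compare 12 vs 11: take 11 from right. Merged: [7, 11]
Compare 12 vs 18: take 12 from left. Merged: [7, 11, 12]
Compare 19 vs 18: take 18 from right. Merged: [7, 11, 12, 18]
Compare 19 vs 19: take 19 from left. Merged: [7, 11, 12, 18, 19]
Compare 22 vs 19: take 19 from right. Merged: [7, 11, 12, 18, 19, 19]
Compare 22 vs 29: take 22 from left. Merged: [7, 11, 12, 18, 19, 19, 22]
Compare 26 vs 29: take 26 from left. Merged: [7, 11, 12, 18, 19, 19, 22, 26]
Compare 37 vs 29: take 29 from right. Merged: [7, 11, 12, 18, 19, 19, 22, 26, 29]
Compare 37 vs 29: take 29 from right. Merged: [7, 11, 12, 18, 19, 19, 22, 26, 29, 29]
Append remaining from left: [37]. Merged: [7, 11, 12, 18, 19, 19, 22, 26, 29, 29, 37]

Final merged array: [7, 11, 12, 18, 19, 19, 22, 26, 29, 29, 37]
Total comparisons: 10

The merged array is [7, 11, 12, 18, 19, 19, 22, 26, 29, 29, 37], requiring 10 comparisons. The merge step runs in O(n) time where n is the total number of elements.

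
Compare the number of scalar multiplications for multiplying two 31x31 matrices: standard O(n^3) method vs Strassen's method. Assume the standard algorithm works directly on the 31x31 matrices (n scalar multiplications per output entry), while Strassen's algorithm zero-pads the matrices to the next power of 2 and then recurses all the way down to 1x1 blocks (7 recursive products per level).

Matrix multiplication for 31x31 matrices:

Strassen's algorithm requires power-of-2 dimensions. Pad 31x31 to 32x32 (next power of 2).

Standard algorithm: 31^3 = 29791 multiplications
Strassen's algorithm: 7^(log2(32)) = 7^5 = 16807 multiplications
Savings: 29791 - 16807 = 12984 multiplications

Standard: 29791 multiplications (31^3). Strassen: 16807 multiplications (7^5, after padding to 32x32). Strassen reduces 8 recursive multiplications to 7 at each level.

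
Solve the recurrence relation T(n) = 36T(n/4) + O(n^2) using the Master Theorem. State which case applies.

Master Theorem for T(n) = 36T(n/4) + O(n^2):

a = 36, b = 4, c = 2
log_b(a) = log_4(36) = 2.5850

Case 1: c = 2 < log_4(36) = 2.5850
T(n) = O(n^(log_4 36))

For T(n) = 36T(n/4) + O(n^2): log_4(36) = 2.5850. This is Case 1 of the Master Theorem (c < log_b(a), work dominated by leaves), giving O(n^(log_4 36)).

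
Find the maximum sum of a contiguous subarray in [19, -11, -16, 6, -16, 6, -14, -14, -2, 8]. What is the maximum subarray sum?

Using Kadane's algorithm on [19, -11, -16, 6, -16, 6, -14, -14, -2, 8]:

Scanning through the array:
Position 1 (value -11): max_ending_here = 8, max_so_far = 19
Position 2 (value -16): max_ending_here = -8, max_so_far = 19
Position 3 (value 6): max_ending_here = 6, max_so_far = 19
Position 4 (value -16): max_ending_here = -10, max_so_far = 19
Position 5 (value 6): max_ending_here = 6, max_so_far = 19
Position 6 (value -14): max_ending_here = -8, max_so_far = 19
Position 7 (value -14): max_ending_here = -14, max_so_far = 19
Position 8 (value -2): max_ending_here = -2, max_so_far = 19
Position 9 (value 8): max_ending_here = 8, max_so_far = 19

Maximum subarray: [19]
Maximum sum: 19

The maximum subarray is [19] with sum 19. This subarray runs from index 0 to index 0.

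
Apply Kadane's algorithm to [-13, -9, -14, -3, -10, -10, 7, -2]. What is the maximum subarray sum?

Using Kadane's algorithm on [-13, -9, -14, -3, -10, -10, 7, -2]:

Scanning through the array:
Position 1 (value -9): max_ending_here = -9, max_so_far = -9
Position 2 (value -14): max_ending_here = -14, max_so_far = -9
Position 3 (value -3): max_ending_here = -3, max_so_far = -3
Position 4 (value -10): max_ending_here = -10, max_so_far = -3
Position 5 (value -10): max_ending_here = -10, max_so_far = -3
Position 6 (value 7): max_ending_here = 7, max_so_far = 7
Position 7 (value -2): max_ending_here = 5, max_so_far = 7

Maximum subarray: [7]
Maximum sum: 7

The maximum subarray is [7] with sum 7. This subarray runs from index 6 to index 6.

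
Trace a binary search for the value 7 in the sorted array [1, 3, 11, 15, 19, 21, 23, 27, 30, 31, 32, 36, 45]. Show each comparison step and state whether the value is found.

Binary search for 7 in [1, 3, 11, 15, 19, 21, 23, 27, 30, 31, 32, 36, 45]:

lo=0, hi=12, mid=6, arr[mid]=23 -> 23 > 7, search left half
lo=0, hi=5, mid=2, arr[mid]=11 -> 11 > 7, search left half
lo=0, hi=1, mid=0, arr[mid]=1 -> 1 < 7, search right half
lo=1, hi=1, mid=1, arr[mid]=3 -> 3 < 7, search right half
lo=2 > hi=1, target 7 not found

Binary search determines that 7 is not in the array after 4 comparisons. The search space was exhausted without finding the target.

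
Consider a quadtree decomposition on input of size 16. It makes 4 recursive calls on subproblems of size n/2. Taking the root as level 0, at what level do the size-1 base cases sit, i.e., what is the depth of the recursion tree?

For divide and conquer with division factor 2:

Problem sizes at each level:
Level 0: 16
Level 1: 8
Level 2: 4
Level 3: 2
Level 4: 1

The root is level 0 and the size-1 base case is level 4 (the tree spans levels 0 through 4, i.e. 5 levels counting the root), so the depth is the number of divisions: log_2(16) = 4

The recursion tree depth is log_2(16) = 4. At each level, the problem size is divided by 2, so it takes 4 divisions to reduce to a base case of size 1. The algorithm makes 4 recursive calls at each level.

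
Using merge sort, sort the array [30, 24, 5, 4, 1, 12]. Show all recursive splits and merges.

Merge sort trace:

Split: [30, 24, 5, 4, 1, 12] -> [30, 24, 5] and [4, 1, 12]
  Split: [30, 24, 5] -> [30] and [24, 5]
    Split: [24, 5] -> [24] and [5]
    Merge: [24] + [5] -> [5, 24]
  Merge: [30] + [5, 24] -> [5, 24, 30]
  Split: [4, 1, 12] -> [4] and [1, 12]
    Split: [1, 12] -> [1] and [12]
    Merge: [1] + [12] -> [1, 12]
  Merge: [4] + [1, 12] -> [1, 4, 12]
Merge: [5, 24, 30] + [1, 4, 12] -> [1, 4, 5, 12, 24, 30]

Final sorted array: [1, 4, 5, 12, 24, 30]

The merge sort proceeds by recursively splitting the array and merging sorted halves.
After all merges, the sorted array is [1, 4, 5, 12, 24, 30].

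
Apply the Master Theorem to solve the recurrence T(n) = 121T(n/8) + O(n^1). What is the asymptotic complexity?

Master Theorem for T(n) = 121T(n/8) + O(n^1):

a = 121, b = 8, c = 1
log_b(a) = log_8(121) = 2.3063

Case 1: c = 1 < log_8(121) = 2.3063
T(n) = O(n^(log_8 121))

For T(n) = 121T(n/8) + O(n^1): log_8(121) = 2.3063. This is Case 1 of the Master Theorem (c < log_b(a), work dominated by leaves), giving O(n^(log_8 121)).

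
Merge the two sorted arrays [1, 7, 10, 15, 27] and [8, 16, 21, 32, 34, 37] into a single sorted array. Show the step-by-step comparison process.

Merging process:

Compare 1 vs 8: take 1 from left. Merged: [1]
Compare 7 vs 8: take 7 from left. Merged: [1, 7]
Compare 10 vs 8: take 8 from right. Merged: [1, 7, 8]
Compare 10 vs 16: take 10 from left. Merged: [1, 7, 8, 10]
Compare 15 vs 16: take 15 from left. Merged: [1, 7, 8, 10, 15]
Compare 27 vs 16: take 16 from right. Merged: [1, 7, 8, 10, 15, 16]
Compare 27 vs 21: take 21 from right. Merged: [1, 7, 8, 10, 15, 16, 21]
Compare 27 vs 32: take 27 from left. Merged: [1, 7, 8, 10, 15, 16, 21, 27]
Append remaining from right: [32, 34, 37]. Merged: [1, 7, 8, 10, 15, 16, 21, 27, 32, 34, 37]

Final merged array: [1, 7, 8, 10, 15, 16, 21, 27, 32, 34, 37]
Total comparisons: 8

The merged array is [1, 7, 8, 10, 15, 16, 21, 27, 32, 34, 37], requiring 8 comparisons. The merge step runs in O(n) time where n is the total number of elements.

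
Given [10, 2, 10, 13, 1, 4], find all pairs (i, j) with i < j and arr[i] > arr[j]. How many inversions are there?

Finding inversions in [10, 2, 10, 13, 1, 4]:

(0, 1): arr[0]=10 > arr[1]=2
(0, 4): arr[0]=10 > arr[4]=1
(0, 5): arr[0]=10 > arr[5]=4
(1, 4): arr[1]=2 > arr[4]=1
(2, 4): arr[2]=10 > arr[4]=1
(2, 5): arr[2]=10 > arr[5]=4
(3, 4): arr[3]=13 > arr[4]=1
(3, 5): arr[3]=13 > arr[5]=4

Total inversions: 8

The array has 8 inversion(s): (0,1), (0,4), (0,5), (1,4), (2,4), (2,5), (3,4), (3,5). Each pair (i,j) satisfies i < j and arr[i] > arr[j].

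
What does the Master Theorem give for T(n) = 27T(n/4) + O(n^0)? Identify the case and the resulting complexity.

Master Theorem for T(n) = 27T(n/4) + O(n^0):

a = 27, b = 4, c = 0
log_b(a) = log_4(27) = 2.3774

Case 1: c = 0 < log_4(27) = 2.3774
T(n) = O(n^(log_4 27))

For T(n) = 27T(n/4) + O(n^0): log_4(27) = 2.3774. This is Case 1 of the Master Theorem (c < log_b(a), work dominated by leaves), giving O(n^(log_4 27)).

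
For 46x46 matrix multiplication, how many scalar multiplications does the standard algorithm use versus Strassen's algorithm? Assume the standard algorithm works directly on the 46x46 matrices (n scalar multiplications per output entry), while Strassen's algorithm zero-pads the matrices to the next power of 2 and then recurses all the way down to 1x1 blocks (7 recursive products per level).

Matrix multiplication for 46x46 matrices:

Strassen's algorithm requires power-of-2 dimensions. Pad 46x46 to 64x64 (next power of 2).

Standard algorithm: 46^3 = 97336 multiplications
Strassen's algorithm: 7^(log2(64)) = 7^6 = 117649 multiplications
Difference: 97336 - 117649 = -20313 (Strassen uses MORE here due to padding overhead — for small or just-over-power-of-2 n, padding can outweigh the per-level savings)

Standard: 97336 multiplications (46^3). Strassen: 117649 multiplications (7^6, after padding to 64x64). Strassen reduces 8 recursive multiplications to 7 at each level.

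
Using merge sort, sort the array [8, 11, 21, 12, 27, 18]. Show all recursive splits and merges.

Merge sort trace:

Split: [8, 11, 21, 12, 27, 18] -> [8, 11, 21] and [12, 27, 18]
  Split: [8, 11, 21] -> [8] and [11, 21]
    Split: [11, 21] -> [11] and [21]
    Merge: [11] + [21] -> [11, 21]
  Merge: [8] + [11, 21] -> [8, 11, 21]
  Split: [12, 27, 18] -> [12] and [27, 18]
    Split: [27, 18] -> [27] and [18]
    Merge: [27] + [18] -> [18, 27]
  Merge: [12] + [18, 27] -> [12, 18, 27]
Merge: [8, 11, 21] + [12, 18, 27] -> [8, 11, 12, 18, 21, 27]

Final sorted array: [8, 11, 12, 18, 21, 27]

The merge sort proceeds by recursively splitting the array and merging sorted halves.
After all merges, the sorted array is [8, 11, 12, 18, 21, 27].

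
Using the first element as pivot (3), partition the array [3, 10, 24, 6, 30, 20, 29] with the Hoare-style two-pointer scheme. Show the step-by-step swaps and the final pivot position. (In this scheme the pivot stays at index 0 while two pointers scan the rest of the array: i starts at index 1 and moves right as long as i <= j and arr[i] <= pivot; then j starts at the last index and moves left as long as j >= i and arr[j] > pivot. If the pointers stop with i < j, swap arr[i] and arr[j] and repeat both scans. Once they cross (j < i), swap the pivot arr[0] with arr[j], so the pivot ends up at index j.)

Hoare-style two-pointer partition with pivot = 3:

Initial array: [3, 10, 24, 6, 30, 20, 29]

Pointers start at i = 1, j = 6.
i ends at 1, j ends at 0: the pointers have crossed (j < i), so scanning stops.

j = 0, so swapping arr[0] with arr[j] leaves the pivot at position 0: [3, 10, 24, 6, 30, 20, 29]
Pivot position: 0

After partitioning with pivot 3, the array becomes [3, 10, 24, 6, 30, 20, 29]. The pivot is placed at index 0. All elements to the left of the pivot are <= 3, and all elements to the right are > 3.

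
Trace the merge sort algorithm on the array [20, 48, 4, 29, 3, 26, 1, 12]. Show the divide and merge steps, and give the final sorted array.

Merge sort trace:

Split: [20, 48, 4, 29, 3, 26, 1, 12] -> [20, 48, 4, 29] and [3, 26, 1, 12]
  Split: [20, 48, 4, 29] -> [20, 48] and [4, 29]
    Split: [20, 48] -> [20] and [48]
    Merge: [20] + [48] -> [20, 48]
    Split: [4, 29] -> [4] and [29]
    Merge: [4] + [29] -> [4, 29]
  Merge: [20, 48] + [4, 29] -> [4, 20, 29, 48]
  Split: [3, 26, 1, 12] -> [3, 26] and [1, 12]
    Split: [3, 26] -> [3] and [26]
    Merge: [3] + [26] -> [3, 26]
    Split: [1, 12] -> [1] and [12]
    Merge: [1] + [12] -> [1, 12]
  Merge: [3, 26] + [1, 12] -> [1, 3, 12, 26]
Merge: [4, 20, 29, 48] + [1, 3, 12, 26] -> [1, 3, 4, 12, 20, 26, 29, 48]

Final sorted array: [1, 3, 4, 12, 20, 26, 29, 48]

The merge sort proceeds by recursively splitting the array and merging sorted halves.
After all merges, the sorted array is [1, 3, 4, 12, 20, 26, 29, 48].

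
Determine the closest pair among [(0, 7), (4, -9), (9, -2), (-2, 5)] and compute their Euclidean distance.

Computing all pairwise distances among 4 points:

d((0, 7), (4, -9)) = 16.4924
d((0, 7), (9, -2)) = 12.7279
d((0, 7), (-2, 5)) = 2.8284 <-- minimum
d((4, -9), (9, -2)) = 8.6023
d((4, -9), (-2, 5)) = 15.2315
d((9, -2), (-2, 5)) = 13.0384

Closest pair: (0, 7) and (-2, 5) with distance 2.8284

The closest pair is (0, 7) and (-2, 5) with Euclidean distance 2.8284. For 4 points, brute-force pairwise comparison is shown above. For large n, the divide-and-conquer algorithm (sort by x, recurse on halves, check the dividing strip) achieves O(n log n).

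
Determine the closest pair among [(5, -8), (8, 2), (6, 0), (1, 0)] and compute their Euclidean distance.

Computing all pairwise distances among 4 points:

d((5, -8), (8, 2)) = 10.4403
d((5, -8), (6, 0)) = 8.0623
d((5, -8), (1, 0)) = 8.9443
d((8, 2), (6, 0)) = 2.8284 <-- minimum
d((8, 2), (1, 0)) = 7.2801
d((6, 0), (1, 0)) = 5.0

Closest pair: (8, 2) and (6, 0) with distance 2.8284

The closest pair is (8, 2) and (6, 0) with Euclidean distance 2.8284. For 4 points, brute-force pairwise comparison is shown above. For large n, the divide-and-conquer algorithm (sort by x, recurse on halves, check the dividing strip) achieves O(n log n).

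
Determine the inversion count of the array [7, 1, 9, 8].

Finding inversions in [7, 1, 9, 8]:

(0, 1): arr[0]=7 > arr[1]=1
(2, 3): arr[2]=9 > arr[3]=8

Total inversions: 2

The array has 2 inversion(s): (0,1), (2,3). Each pair (i,j) satisfies i < j and arr[i] > arr[j].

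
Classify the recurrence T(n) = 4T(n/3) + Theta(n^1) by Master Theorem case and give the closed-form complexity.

Master Theorem for T(n) = 4T(n/3) + O(n^1):

a = 4, b = 3, c = 1
log_b(a) = log_3(4) = 1.2619

Case 1: c = 1 < log_3(4) = 1.2619
T(n) = O(n^(log_3 4))

For T(n) = 4T(n/3) + O(n^1): log_3(4) = 1.2619. This is Case 1 of the Master Theorem (c < log_b(a), work dominated by leaves), giving O(n^(log_3 4)).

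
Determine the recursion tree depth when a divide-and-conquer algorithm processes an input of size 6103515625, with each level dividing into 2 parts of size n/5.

For divide and conquer with division factor 5:

Problem sizes at each level:
Level 0: 6103515625
Level 1: 1220703125
Level 2: 244140625
Level 3: 48828125
Level 4: 9765625
Level 5: 1953125
Level 6: 390625
Level 7: 78125
Level 8: 15625
Level 9: 3125
Level 10: 625
Level 11: 125
Level 12: 25
Level 13: 5
Level 14: 1

The root is level 0 and the size-1 base case is level 14 (the tree spans levels 0 through 14, i.e. 15 levels counting the root), so the depth is the number of divisions: log_5(6103515625) = 14

The recursion tree depth is log_5(6103515625) = 14. At each level, the problem size is divided by 5, so it takes 14 divisions to reduce to a base case of size 1. The algorithm makes 2 recursive calls at each level.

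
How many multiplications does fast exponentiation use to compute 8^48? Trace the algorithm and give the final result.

Computing 8^48 by squaring (build up from 8^1; each line after the first costs one multiplication):

8^1 = 8
8^2 = (8^1)^2 = 8^2 = 64
8^3 = 8 * 8^2 = 8 * 64 = 512
8^6 = (8^3)^2 = 512^2 = 262144
8^12 = (8^6)^2 = 262144^2 = 68719476736
8^24 = (8^12)^2 = 68719476736^2 = 4722366482869645213696
8^48 = (8^24)^2 = 4722366482869645213696^2 = 22300745198530623141535718272648361505980416

Result: 22300745198530623141535718272648361505980416
Multiplications needed: 6 (6 lines after 8^1)

8^48 = 22300745198530623141535718272648361505980416. Using exponentiation by squaring, this requires 6 multiplications. The key idea: if the exponent is even, square the half-power; if odd, multiply by the base once.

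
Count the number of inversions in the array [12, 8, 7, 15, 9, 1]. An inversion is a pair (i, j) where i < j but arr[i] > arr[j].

Finding inversions in [12, 8, 7, 15, 9, 1]:

(0, 1): arr[0]=12 > arr[1]=8
(0, 2): arr[0]=12 > arr[2]=7
(0, 4): arr[0]=12 > arr[4]=9
(0, 5): arr[0]=12 > arr[5]=1
(1, 2): arr[1]=8 > arr[2]=7
(1, 5): arr[1]=8 > arr[5]=1
(2, 5): arr[2]=7 > arr[5]=1
(3, 4): arr[3]=15 > arr[4]=9
(3, 5): arr[3]=15 > arr[5]=1
(4, 5): arr[4]=9 > arr[5]=1

Total inversions: 10

The array has 10 inversion(s): (0,1), (0,2), (0,4), (0,5), (1,2), (1,5), (2,5), (3,4), (3,5), (4,5). Each pair (i,j) satisfies i < j and arr[i] > arr[j].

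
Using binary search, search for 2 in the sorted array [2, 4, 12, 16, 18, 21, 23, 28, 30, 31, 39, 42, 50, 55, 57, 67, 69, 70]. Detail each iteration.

Binary search for 2 in [2, 4, 12, 16, 18, 21, 23, 28, 30, 31, 39, 42, 50, 55, 57, 67, 69, 70]:

lo=0, hi=17, mid=8, arr[mid]=30 -> 30 > 2, search left half
lo=0, hi=7, mid=3, arr[mid]=16 -> 16 > 2, search left half
lo=0, hi=2, mid=1, arr[mid]=4 -> 4 > 2, search left half
lo=0, hi=0, mid=0, arr[mid]=2 -> Found target at index 0!

Binary search finds 2 at index 0 after 4 comparisons. The search repeatedly halves the search space by comparing with the middle element.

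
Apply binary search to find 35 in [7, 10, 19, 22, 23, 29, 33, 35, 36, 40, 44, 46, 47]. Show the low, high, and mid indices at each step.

Binary search for 35 in [7, 10, 19, 22, 23, 29, 33, 35, 36, 40, 44, 46, 47]:

lo=0, hi=12, mid=6, arr[mid]=33 -> 33 < 35, search right half
lo=7, hi=12, mid=9, arr[mid]=40 -> 40 > 35, search left half
lo=7, hi=8, mid=7, arr[mid]=35 -> Found target at index 7!

Binary search finds 35 at index 7 after 3 comparisons. The search repeatedly halves the search space by comparing with the middle element.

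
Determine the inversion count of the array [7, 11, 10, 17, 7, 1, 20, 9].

Finding inversions in [7, 11, 10, 17, 7, 1, 20, 9]:

(0, 5): arr[0]=7 > arr[5]=1
(1, 2): arr[1]=11 > arr[2]=10
(1, 4): arr[1]=11 > arr[4]=7
(1, 5): arr[1]=11 > arr[5]=1
(1, 7): arr[1]=11 > arr[7]=9
(2, 4): arr[2]=10 > arr[4]=7
(2, 5): arr[2]=10 > arr[5]=1
(2, 7): arr[2]=10 > arr[7]=9
(3, 4): arr[3]=17 > arr[4]=7
(3, 5): arr[3]=17 > arr[5]=1
(3, 7): arr[3]=17 > arr[7]=9
(4, 5): arr[4]=7 > arr[5]=1
(6, 7): arr[6]=20 > arr[7]=9

Total inversions: 13

The array has 13 inversion(s): (0,5), (1,2), (1,4), (1,5), (1,7), (2,4), (2,5), (2,7), (3,4), (3,5), (3,7), (4,5), (6,7). Each pair (i,j) satisfies i < j and arr[i] > arr[j].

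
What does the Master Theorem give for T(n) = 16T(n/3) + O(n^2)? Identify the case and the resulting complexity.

Master Theorem for T(n) = 16T(n/3) + O(n^2):

a = 16, b = 3, c = 2
log_b(a) = log_3(16) = 2.5237

Case 1: c = 2 < log_3(16) = 2.5237
T(n) = O(n^(log_3 16))

For T(n) = 16T(n/3) + O(n^2): log_3(16) = 2.5237. This is Case 1 of the Master Theorem (c < log_b(a), work dominated by leaves), giving O(n^(log_3 16)).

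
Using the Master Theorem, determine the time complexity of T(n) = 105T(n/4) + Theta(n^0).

Master Theorem for T(n) = 105T(n/4) + O(n^0):

a = 105, b = 4, c = 0
log_b(a) = log_4(105) = 3.3571

Case 1: c = 0 < log_4(105) = 3.3571
T(n) = O(n^(log_4 105))

For T(n) = 105T(n/4) + O(n^0): log_4(105) = 3.3571. This is Case 1 of the Master Theorem (c < log_b(a), work dominated by leaves), giving O(n^(log_4 105)).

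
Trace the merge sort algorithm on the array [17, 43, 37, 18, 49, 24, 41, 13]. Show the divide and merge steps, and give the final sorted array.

Merge sort trace:

Split: [17, 43, 37, 18, 49, 24, 41, 13] -> [17, 43, 37, 18] and [49, 24, 41, 13]
  Split: [17, 43, 37, 18] -> [17, 43] and [37, 18]
    Split: [17, 43] -> [17] and [43]
    Merge: [17] + [43] -> [17, 43]
    Split: [37, 18] -> [37] and [18]
    Merge: [37] + [18] -> [18, 37]
  Merge: [17, 43] + [18, 37] -> [17, 18, 37, 43]
  Split: [49, 24, 41, 13] -> [49, 24] and [41, 13]
    Split: [49, 24] -> [49] and [24]
    Merge: [49] + [24] -> [24, 49]
    Split: [41, 13] -> [41] and [13]
    Merge: [41] + [13] -> [13, 41]
  Merge: [24, 49] + [13, 41] -> [13, 24, 41, 49]
Merge: [17, 18, 37, 43] + [13, 24, 41, 49] -> [13, 17, 18, 24, 37, 41, 43, 49]

Final sorted array: [13, 17, 18, 24, 37, 41, 43, 49]

The merge sort proceeds by recursively splitting the array and merging sorted halves.
After all merges, the sorted array is [13, 17, 18, 24, 37, 41, 43, 49].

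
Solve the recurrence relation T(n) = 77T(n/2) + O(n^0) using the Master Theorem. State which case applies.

Master Theorem for T(n) = 77T(n/2) + O(n^0):

a = 77, b = 2, c = 0
log_b(a) = log_2(77) = 6.2668

Case 1: c = 0 < log_2(77) = 6.2668
T(n) = O(n^(log_2 77))

For T(n) = 77T(n/2) + O(n^0): log_2(77) = 6.2668. This is Case 1 of the Master Theorem (c < log_b(a), work dominated by leaves), giving O(n^(log_2 77)).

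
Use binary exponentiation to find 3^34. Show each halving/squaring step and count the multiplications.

Computing 3^34 by squaring (build up from 3^1; each line after the first costs one multiplication):

3^1 = 3
3^2 = (3^1)^2 = 3^2 = 9
3^4 = (3^2)^2 = 9^2 = 81
3^8 = (3^4)^2 = 81^2 = 6561
3^16 = (3^8)^2 = 6561^2 = 43046721
3^17 = 3 * 3^16 = 3 * 43046721 = 129140163
3^34 = (3^17)^2 = 129140163^2 = 16677181699666569

Result: 16677181699666569
Multiplications needed: 6 (6 lines after 3^1)

3^34 = 16677181699666569. Using exponentiation by squaring, this requires 6 multiplications. The key idea: if the exponent is even, square the half-power; if odd, multiply by the base once.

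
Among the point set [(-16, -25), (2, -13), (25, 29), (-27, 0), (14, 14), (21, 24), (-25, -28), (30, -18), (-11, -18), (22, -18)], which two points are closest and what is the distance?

Computing all pairwise distances among 10 points:

d((-16, -25), (2, -13)) = 21.6333
d((-16, -25), (25, 29)) = 67.8012
d((-16, -25), (-27, 0)) = 27.313
d((-16, -25), (14, 14)) = 49.2037
d((-16, -25), (21, 24)) = 61.4003
d((-16, -25), (-25, -28)) = 9.4868
d((-16, -25), (30, -18)) = 46.5296
d((-16, -25), (-11, -18)) = 8.6023
d((-16, -25), (22, -18)) = 38.6394
d((2, -13), (25, 29)) = 47.8853
d((2, -13), (-27, 0)) = 31.7805
d((2, -13), (14, 14)) = 29.5466
d((2, -13), (21, 24)) = 41.5933
d((2, -13), (-25, -28)) = 30.8869
d((2, -13), (30, -18)) = 28.4429
d((2, -13), (-11, -18)) = 13.9284
d((2, -13), (22, -18)) = 20.6155
d((25, 29), (-27, 0)) = 59.5399
d((25, 29), (14, 14)) = 18.6011
d((25, 29), (21, 24)) = 6.4031 <-- minimum
d((25, 29), (-25, -28)) = 75.8222
d((25, 29), (30, -18)) = 47.2652
d((25, 29), (-11, -18)) = 59.203
d((25, 29), (22, -18)) = 47.0956
d((-27, 0), (14, 14)) = 43.3244
d((-27, 0), (21, 24)) = 53.6656
d((-27, 0), (-25, -28)) = 28.0713
d((-27, 0), (30, -18)) = 59.7746
d((-27, 0), (-11, -18)) = 24.0832
d((-27, 0), (22, -18)) = 52.2015
d((14, 14), (21, 24)) = 12.2066
d((14, 14), (-25, -28)) = 57.3149
d((14, 14), (30, -18)) = 35.7771
d((14, 14), (-11, -18)) = 40.6079
d((14, 14), (22, -18)) = 32.9848
d((21, 24), (-25, -28)) = 69.4262
d((21, 24), (30, -18)) = 42.9535
d((21, 24), (-11, -18)) = 52.8015
d((21, 24), (22, -18)) = 42.0119
d((-25, -28), (30, -18)) = 55.9017
d((-25, -28), (-11, -18)) = 17.2047
d((-25, -28), (22, -18)) = 48.0521
d((30, -18), (-11, -18)) = 41.0
d((30, -18), (22, -18)) = 8.0
d((-11, -18), (22, -18)) = 33.0

Closest pair: (25, 29) and (21, 24) with distance 6.4031

The closest pair is (25, 29) and (21, 24) with Euclidean distance 6.4031. For 10 points, brute-force pairwise comparison is shown above. For large n, the divide-and-conquer algorithm (sort by x, recurse on halves, check the dividing strip) achieves O(n log n).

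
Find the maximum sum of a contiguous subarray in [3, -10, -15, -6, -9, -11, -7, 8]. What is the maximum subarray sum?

Using Kadane's algorithm on [3, -10, -15, -6, -9, -11, -7, 8]:

Scanning through the array:
Position 1 (value -10): max_ending_here = -7, max_so_far = 3
Position 2 (value -15): max_ending_here = -15, max_so_far = 3
Position 3 (value -6): max_ending_here = -6, max_so_far = 3
Position 4 (value -9): max_ending_here = -9, max_so_far = 3
Position 5 (value -11): max_ending_here = -11, max_so_far = 3
Position 6 (value -7): max_ending_here = -7, max_so_far = 3
Position 7 (value 8): max_ending_here = 8, max_so_far = 8

Maximum subarray: [8]
Maximum sum: 8

The maximum subarray is [8] with sum 8. This subarray runs from index 7 to index 7.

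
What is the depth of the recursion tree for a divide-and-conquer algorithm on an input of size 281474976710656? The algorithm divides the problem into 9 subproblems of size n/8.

For divide and conquer with division factor 8:

Problem sizes at each level:
Level 0: 281474976710656
Level 1: 35184372088832
Level 2: 4398046511104
Level 3: 549755813888
Level 4: 68719476736
Level 5: 8589934592
Level 6: 1073741824
Level 7: 134217728
Level 8: 16777216
Level 9: 2097152
Level 10: 262144
Level 11: 32768
Level 12: 4096
Level 13: 512
Level 14: 64
Level 15: 8
Level 16: 1

The root is level 0 and the size-1 base case is level 16 (the tree spans levels 0 through 16, i.e. 17 levels counting the root), so the depth is the number of divisions: log_8(281474976710656) = 16

The recursion tree depth is log_8(281474976710656) = 16. At each level, the problem size is divided by 8, so it takes 16 divisions to reduce to a base case of size 1. The algorithm makes 9 recursive calls at each level.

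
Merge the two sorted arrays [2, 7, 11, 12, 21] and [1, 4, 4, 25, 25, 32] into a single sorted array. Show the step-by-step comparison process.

Merging process:

Compare 2 vs 1: take 1 from right. Merged: [1]
Compare 2 vs 4: take 2 from left. Merged: [1, 2]
Compare 7 vs 4: take 4 from right. Merged: [1, 2, 4]
Compare 7 vs 4: take 4 from right. Merged: [1, 2, 4, 4]
Compare 7 vs 25: take 7 from left. Merged: [1, 2, 4, 4, 7]
Compare 11 vs 25: take 11 from left. Merged: [1, 2, 4, 4, 7, 11]
Compare 12 vs 25: take 12 from left. Merged: [1, 2, 4, 4, 7, 11, 12]
Compare 21 vs 25: take 21 from left. Merged: [1, 2, 4, 4, 7, 11, 12, 21]
Append remaining from right: [25, 25, 32]. Merged: [1, 2, 4, 4, 7, 11, 12, 21, 25, 25, 32]

Final merged array: [1, 2, 4, 4, 7, 11, 12, 21, 25, 25, 32]
Total comparisons: 8

The merged array is [1, 2, 4, 4, 7, 11, 12, 21, 25, 25, 32], requiring 8 comparisons. The merge step runs in O(n) time where n is the total number of elements.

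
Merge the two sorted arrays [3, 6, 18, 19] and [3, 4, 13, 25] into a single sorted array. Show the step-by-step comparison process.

Merging process:

Compare 3 vs 3: take 3 from left. Merged: [3]
Compare 6 vs 3: take 3 from right. Merged: [3, 3]
Compare 6 vs 4: take 4 from right. Merged: [3, 3, 4]
Compare 6 vs 13: take 6 from left. Merged: [3, 3, 4, 6]
Compare 18 vs 13: take 13 from right. Merged: [3, 3, 4, 6, 13]
Compare 18 vs 25: take 18 from left. Merged: [3, 3, 4, 6, 13, 18]
Compare 19 vs 25: take 19 from left. Merged: [3, 3, 4, 6, 13, 18, 19]
Append remaining from right: [25]. Merged: [3, 3, 4, 6, 13, 18, 19, 25]

Final merged array: [3, 3, 4, 6, 13, 18, 19, 25]
Total comparisons: 7

The merged array is [3, 3, 4, 6, 13, 18, 19, 25], requiring 7 comparisons. The merge step runs in O(n) time where n is the total number of elements.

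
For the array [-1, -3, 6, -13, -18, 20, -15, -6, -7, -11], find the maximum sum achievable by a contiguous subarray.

Using Kadane's algorithm on [-1, -3, 6, -13, -18, 20, -15, -6, -7, -11]:

Scanning through the array:
Position 1 (value -3): max_ending_here = -3, max_so_far = -1
Position 2 (value 6): max_ending_here = 6, max_so_far = 6
Position 3 (value -13): max_ending_here = -7, max_so_far = 6
Position 4 (value -18): max_ending_here = -18, max_so_far = 6
Position 5 (value 20): max_ending_here = 20, max_so_far = 20
Position 6 (value -15): max_ending_here = 5, max_so_far = 20
Position 7 (value -6): max_ending_here = -1, max_so_far = 20
Position 8 (value -7): max_ending_here = -7, max_so_far = 20
Position 9 (value -11): max_ending_here = -11, max_so_far = 20

Maximum subarray: [20]
Maximum sum: 20

The maximum subarray is [20] with sum 20. This subarray runs from index 5 to index 5.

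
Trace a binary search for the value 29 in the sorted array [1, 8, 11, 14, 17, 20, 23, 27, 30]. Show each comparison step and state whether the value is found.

Binary search for 29 in [1, 8, 11, 14, 17, 20, 23, 27, 30]:

lo=0, hi=8, mid=4, arr[mid]=17 -> 17 < 29, search right half
lo=5, hi=8, mid=6, arr[mid]=23 -> 23 < 29, search right half
lo=7, hi=8, mid=7, arr[mid]=27 -> 27 < 29, search right half
lo=8, hi=8, mid=8, arr[mid]=30 -> 30 > 29, search left half
lo=8 > hi=7, target 29 not found

Binary search determines that 29 is not in the array after 4 comparisons. The search space was exhausted without finding the target.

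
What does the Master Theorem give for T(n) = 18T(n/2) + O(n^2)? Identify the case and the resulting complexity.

Master Theorem for T(n) = 18T(n/2) + O(n^2):

a = 18, b = 2, c = 2
log_b(a) = log_2(18) = 4.1699

Case 1: c = 2 < log_2(18) = 4.1699
T(n) = O(n^(log_2 18))

For T(n) = 18T(n/2) + O(n^2): log_2(18) = 4.1699. This is Case 1 of the Master Theorem (c < log_b(a), work dominated by leaves), giving O(n^(log_2 18)).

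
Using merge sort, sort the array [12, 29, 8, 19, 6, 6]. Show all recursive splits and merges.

Merge sort trace:

Split: [12, 29, 8, 19, 6, 6] -> [12, 29, 8] and [19, 6, 6]
  Split: [12, 29, 8] -> [12] and [29, 8]
    Split: [29, 8] -> [29] and [8]
    Merge: [29] + [8] -> [8, 29]
  Merge: [12] + [8, 29] -> [8, 12, 29]
  Split: [19, 6, 6] -> [19] and [6, 6]
    Split: [6, 6] -> [6] and [6]
    Merge: [6] + [6] -> [6, 6]
  Merge: [19] + [6, 6] -> [6, 6, 19]
Merge: [8, 12, 29] + [6, 6, 19] -> [6, 6, 8, 12, 19, 29]

Final sorted array: [6, 6, 8, 12, 19, 29]

The merge sort proceeds by recursively splitting the array and merging sorted halves.
After all merges, the sorted array is [6, 6, 8, 12, 19, 29].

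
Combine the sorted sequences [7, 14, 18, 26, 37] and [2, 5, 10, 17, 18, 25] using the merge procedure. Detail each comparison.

Merging process:

Compare 7 vs 2: take 2 from right. Merged: [2]
Compare 7 vs 5: take 5 from right. Merged: [2, 5]
Compare 7 vs 10: take 7 from left. Merged: [2, 5, 7]
Compare 14 vs 10: take 10 from right. Merged: [2, 5, 7, 10]
Compare 14 vs 17: take 14 from left. Merged: [2, 5, 7, 10, 14]
Compare 18 vs 17: take 17 from right. Merged: [2, 5, 7, 10, 14, 17]
Compare 18 vs 18: take 18 from left. Merged: [2, 5, 7, 10, 14, 17, 18]
Compare 26 vs 18: take 18 from right. Merged: [2, 5, 7, 10, 14, 17, 18, 18]
Compare 26 vs 25: take 25 from right. Merged: [2, 5, 7, 10, 14, 17, 18, 18, 25]
Append remaining from left: [26, 37]. Merged: [2, 5, 7, 10, 14, 17, 18, 18, 25, 26, 37]

Final merged array: [2, 5, 7, 10, 14, 17, 18, 18, 25, 26, 37]
Total comparisons: 9

The merged array is [2, 5, 7, 10, 14, 17, 18, 18, 25, 26, 37], requiring 9 comparisons. The merge step runs in O(n) time where n is the total number of elements.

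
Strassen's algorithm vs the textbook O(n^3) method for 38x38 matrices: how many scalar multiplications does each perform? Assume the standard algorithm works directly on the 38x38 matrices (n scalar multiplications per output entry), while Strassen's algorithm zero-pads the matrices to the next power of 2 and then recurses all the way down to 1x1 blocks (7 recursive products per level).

Matrix multiplication for 38x38 matrices:

Strassen's algorithm requires power-of-2 dimensions. Pad 38x38 to 64x64 (next power of 2).

Standard algorithm: 38^3 = 54872 multiplications
Strassen's algorithm: 7^(log2(64)) = 7^6 = 117649 multiplications
Difference: 54872 - 117649 = -62777 (Strassen uses MORE here due to padding overhead — for small or just-over-power-of-2 n, padding can outweigh the per-level savings)

Standard: 54872 multiplications (38^3). Strassen: 117649 multiplications (7^6, after padding to 64x64). Strassen reduces 8 recursive multiplications to 7 at each level.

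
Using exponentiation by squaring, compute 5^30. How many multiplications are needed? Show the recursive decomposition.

Computing 5^30 by squaring (build up from 5^1; each line after the first costs one multiplication):

5^1 = 5
5^2 = (5^1)^2 = 5^2 = 25
5^3 = 5 * 5^2 = 5 * 25 = 125
5^6 = (5^3)^2 = 125^2 = 15625
5^7 = 5 * 5^6 = 5 * 15625 = 78125
5^14 = (5^7)^2 = 78125^2 = 6103515625
5^15 = 5 * 5^14 = 5 * 6103515625 = 30517578125
5^30 = (5^15)^2 = 30517578125^2 = 931322574615478515625

Result: 931322574615478515625
Multiplications needed: 7 (7 lines after 5^1)

5^30 = 931322574615478515625. Using exponentiation by squaring, this requires 7 multiplications. The key idea: if the exponent is even, square the half-power; if odd, multiply by the base once.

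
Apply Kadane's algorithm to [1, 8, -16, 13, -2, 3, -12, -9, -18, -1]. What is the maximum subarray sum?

Using Kadane's algorithm on [1, 8, -16, 13, -2, 3, -12, -9, -18, -1]:

Scanning through the array:
Position 1 (value 8): max_ending_here = 9, max_so_far = 9
Position 2 (value -16): max_ending_here = -7, max_so_far = 9
Position 3 (value 13): max_ending_here = 13, max_so_far = 13
Position 4 (value -2): max_ending_here = 11, max_so_far = 13
Position 5 (value 3): max_ending_here = 14, max_so_far = 14
Position 6 (value -12): max_ending_here = 2, max_so_far = 14
Position 7 (value -9): max_ending_here = -7, max_so_far = 14
Position 8 (value -18): max_ending_here = -18, max_so_far = 14
Position 9 (value -1): max_ending_here = -1, max_so_far = 14

Maximum subarray: [13, -2, 3]
Maximum sum: 14

The maximum subarray is [13, -2, 3] with sum 14. This subarray runs from index 3 to index 5.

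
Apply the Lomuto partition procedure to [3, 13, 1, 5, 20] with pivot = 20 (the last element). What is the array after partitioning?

Lomuto partition with pivot = 20:

Initial array: [3, 13, 1, 5, 20]

arr[0]=3 <= 20: swap with position 0, array becomes [3, 13, 1, 5, 20]
arr[1]=13 <= 20: swap with position 1, array becomes [3, 13, 1, 5, 20]
arr[2]=1 <= 20: swap with position 2, array becomes [3, 13, 1, 5, 20]
arr[3]=5 <= 20: swap with position 3, array becomes [3, 13, 1, 5, 20]

Place pivot at position 4: [3, 13, 1, 5, 20]
Pivot position: 4

After partitioning with pivot 20, the array becomes [3, 13, 1, 5, 20]. The pivot is placed at index 4. All elements to the left of the pivot are <= 20, and all elements to the right are > 20.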